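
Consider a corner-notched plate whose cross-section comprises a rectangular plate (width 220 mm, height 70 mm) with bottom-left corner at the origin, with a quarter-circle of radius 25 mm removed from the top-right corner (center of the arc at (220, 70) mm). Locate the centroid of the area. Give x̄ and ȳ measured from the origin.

x̄ = 106.73 mm, ȳ = 34.20 mm

Part | A | x̄ᵢ | ȳᵢ | A·x̄ᵢ | A·ȳᵢ
plate | 15400.00 | 110.00 | 35.00 | 1694000.00 | 539000.00
removed quarter-circle | -490.87 | 209.39 | 59.39 | -102783.91 | -29152.84
Σ | 14909.13 |  |  | 1591216.09 | 509847.16
x̄ = 1591216.09 / 14909.13 = 106.73 mm
ȳ = 509847.16 / 14909.13 = 34.20 mm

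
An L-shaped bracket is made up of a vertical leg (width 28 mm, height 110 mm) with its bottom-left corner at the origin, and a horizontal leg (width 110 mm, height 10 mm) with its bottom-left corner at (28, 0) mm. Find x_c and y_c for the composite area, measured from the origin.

x_c = 32.16 mm, y_c = 41.84 mm

Part | A | x̄ᵢ | ȳᵢ | A·x̄ᵢ | A·ȳᵢ
vertical leg | 3080.00 | 14.00 | 55.00 | 43120.00 | 169400.00
horizontal leg | 1100.00 | 83.00 | 5.00 | 91300.00 | 5500.00
Σ | 4180.00 |  |  | 134420.00 | 174900.00
x_c = 134420.00 / 4180.00 = 32.16 mm
y_c = 174900.00 / 4180.00 = 41.84 mm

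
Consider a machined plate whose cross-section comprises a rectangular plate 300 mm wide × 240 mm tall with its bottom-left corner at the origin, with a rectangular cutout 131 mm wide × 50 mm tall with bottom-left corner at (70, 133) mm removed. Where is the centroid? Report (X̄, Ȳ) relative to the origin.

plate: A = 300 × 240 = 72000.00, centroid at (150.00, 120.00).
hole: A = −(131 × 50) = -6550.00, centroid at (135.50, 158.00).
ΣA = 65450.00 mm², ΣAX̄ = 9912475.00 mm³, ΣAȲ = 7605100.00 mm³.
X̄ = 9912475.00/65450.00 = 151.45 mm; Ȳ = 7605100.00/65450.00 = 116.20 mm.

X̄ = 151.45 mm, Ȳ = 116.20 mm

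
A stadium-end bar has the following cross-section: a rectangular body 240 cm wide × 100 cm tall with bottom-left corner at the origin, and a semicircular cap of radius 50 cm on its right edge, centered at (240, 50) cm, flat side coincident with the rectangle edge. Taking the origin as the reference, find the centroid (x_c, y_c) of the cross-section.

x_c = 139.86 cm, y_c = 50.00 cm

rectangular body: A = 240 × 100 = 24000.00, centroid at (120.00, 50.00).
semicircular end: A = ½π·50² = 3926.99, centroid at (261.22, 50.00).
ΣA = 27926.99 cm²
ΣAx_c = (24000.00)(120.00) + (3926.99)(261.22) = 3905811.13 cm³
ΣAy_c = (24000.00)(50.00) + (3926.99)(50.00) = 1396349.54 cm³
x_c = 3905811.13 / 27926.99 = 139.86 cm
y_c = 1396349.54 / 27926.99 = 50.00 cm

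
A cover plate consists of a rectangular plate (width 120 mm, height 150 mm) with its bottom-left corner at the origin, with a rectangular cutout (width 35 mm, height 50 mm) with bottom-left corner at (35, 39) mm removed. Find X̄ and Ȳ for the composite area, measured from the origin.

X̄ = 60.81 mm, Ȳ = 76.18 mm

plate: A = 120 × 150 = 18000.00, centroid at (60.00, 75.00).
hole: A = −(35 × 50) = -1750.00, centroid at (52.50, 64.00).
ΣA = 16250.00 mm², ΣAX̄ = 988125.00 mm³, ΣAȲ = 1238000.00 mm³.
X̄ = 988125.00/16250.00 = 60.81 mm; Ȳ = 1238000.00/16250.00 = 76.18 mm.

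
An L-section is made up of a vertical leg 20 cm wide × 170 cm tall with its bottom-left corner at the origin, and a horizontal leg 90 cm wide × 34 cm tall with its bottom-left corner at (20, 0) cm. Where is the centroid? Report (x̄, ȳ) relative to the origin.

x̄ = 36.05 cm, ȳ = 52.79 cm

vertical leg: A = 20 × 170 = 3400.00, centroid at (10.00, 85.00).
horizontal leg: A = 90 × 34 = 3060.00, centroid at (65.00, 17.00).
ΣA = 6460.00 cm²
ΣAx̄ = (3400.00)(10.00) + (3060.00)(65.00) = 232900.00 cm³
ΣAȳ = (3400.00)(85.00) + (3060.00)(17.00) = 341020.00 cm³
x̄ = 232900.00 / 6460.00 = 36.05 cm
ȳ = 341020.00 / 6460.00 = 52.79 cm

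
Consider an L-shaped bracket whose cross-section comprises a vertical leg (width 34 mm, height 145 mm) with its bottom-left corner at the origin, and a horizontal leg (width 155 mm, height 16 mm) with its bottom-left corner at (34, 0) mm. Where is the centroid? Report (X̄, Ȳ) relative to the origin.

Part | A | x̄ᵢ | ȳᵢ | A·x̄ᵢ | A·ȳᵢ
vertical leg | 4930.00 | 17.00 | 72.50 | 83810.00 | 357425.00
horizontal leg | 2480.00 | 111.50 | 8.00 | 276520.00 | 19840.00
Σ | 7410.00 |  |  | 360330.00 | 377265.00
X̄ = 360330.00 / 7410.00 = 48.63 mm
Ȳ = 377265.00 / 7410.00 = 50.91 mm

X̄ = 48.63 mm, Ȳ = 50.91 mm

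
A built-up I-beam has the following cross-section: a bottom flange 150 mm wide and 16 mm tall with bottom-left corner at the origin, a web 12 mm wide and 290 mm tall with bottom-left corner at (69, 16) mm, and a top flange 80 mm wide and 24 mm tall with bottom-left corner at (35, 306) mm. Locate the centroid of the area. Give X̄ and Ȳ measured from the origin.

bottom flange: A = 150 × 16 = 2400.00, centroid at (75.00, 8.00).
web: A = 12 × 290 = 3480.00, centroid at (75.00, 161.00).
top flange: A = 80 × 24 = 1920.00, centroid at (75.00, 318.00).
ΣA = 7800.00 mm²
ΣAX̄ = (2400.00)(75.00) + (3480.00)(75.00) + (1920.00)(75.00) = 585000.00 mm³
ΣAȲ = (2400.00)(8.00) + (3480.00)(161.00) + (1920.00)(318.00) = 1190040.00 mm³
X̄ = 585000.00 / 7800.00 = 75.00 mm
Ȳ = 1190040.00 / 7800.00 = 152.57 mm

X̄ = 75.00 mm, Ȳ = 152.57 mm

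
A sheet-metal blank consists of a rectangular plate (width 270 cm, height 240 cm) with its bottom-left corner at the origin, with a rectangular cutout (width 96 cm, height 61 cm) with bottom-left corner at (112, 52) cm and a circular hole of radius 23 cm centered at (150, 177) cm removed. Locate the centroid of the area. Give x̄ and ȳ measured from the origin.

x̄ = 132.01 cm, ȳ = 122.18 cm

plate: A = 270 × 240 = 64800.00, centroid at (135.00, 120.00).
hole 1: A = −(96 × 61) = -5856.00, centroid at (160.00, 82.50).
hole 2: A = −π·23² = -1661.90, centroid at (150.00, 177.00).
ΣA = 57282.10 cm²
ΣAx̄ = (64800.00)(135.00) + (-5856.00)(160.00) + (-1661.90)(150.00) = 7561754.62 cm³
ΣAȳ = (64800.00)(120.00) + (-5856.00)(82.50) + (-1661.90)(177.00) = 6998723.26 cm³
x̄ = 7561754.62 / 57282.10 = 132.01 cm
ȳ = 6998723.26 / 57282.10 = 122.18 cm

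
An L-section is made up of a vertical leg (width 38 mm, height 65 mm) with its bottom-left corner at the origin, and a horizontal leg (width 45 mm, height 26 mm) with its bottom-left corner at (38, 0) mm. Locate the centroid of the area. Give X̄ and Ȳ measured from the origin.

X̄ = 32.34 mm, Ȳ = 26.23 mm

vertical leg: A = 38 × 65 = 2470.00, centroid at (19.00, 32.50).
horizontal leg: A = 45 × 26 = 1170.00, centroid at (60.50, 13.00).
ΣA = 3640.00 mm², ΣAX̄ = 117715.00 mm³, ΣAȲ = 95485.00 mm³.
X̄ = 117715.00/3640.00 = 32.34 mm; Ȳ = 95485.00/3640.00 = 26.23 mm.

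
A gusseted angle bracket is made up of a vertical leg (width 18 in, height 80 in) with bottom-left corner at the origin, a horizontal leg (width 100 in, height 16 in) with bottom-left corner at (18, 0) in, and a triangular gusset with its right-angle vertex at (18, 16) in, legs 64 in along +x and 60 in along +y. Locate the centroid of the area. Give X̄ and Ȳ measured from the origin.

X̄ = 39.77 in, Ȳ = 28.13 in

vertical leg: A = 18 × 80 = 1440.00, centroid at (9.00, 40.00).
horizontal leg: A = 100 × 16 = 1600.00, centroid at (68.00, 8.00).
gusset: A = ½·64·60 = 1920.00, centroid at (39.33, 36.00).
ΣA = 4960.00 in², ΣAX̄ = 197280.00 in³, ΣAȲ = 139520.00 in³.
X̄ = 197280.00/4960.00 = 39.77 in; Ȳ = 139520.00/4960.00 = 28.13 in.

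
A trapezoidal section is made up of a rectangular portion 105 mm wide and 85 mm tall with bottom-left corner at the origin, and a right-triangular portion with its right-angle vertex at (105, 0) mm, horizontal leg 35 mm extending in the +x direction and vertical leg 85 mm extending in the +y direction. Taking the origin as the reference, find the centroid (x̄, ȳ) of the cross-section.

rectangular portion: A = 105 × 85 = 8925.00, centroid at (52.50, 42.50).
triangular portion: A = ½·35·85 = 1487.50, centroid at (116.67, 28.33).
ΣA = 10412.50 mm²
ΣAx̄ = (8925.00)(52.50) + (1487.50)(116.67) = 642104.17 mm³
ΣAȳ = (8925.00)(42.50) + (1487.50)(28.33) = 421458.33 mm³
x̄ = 642104.17 / 10412.50 = 61.67 mm
ȳ = 421458.33 / 10412.50 = 40.48 mm

x̄ = 61.67 mm, ȳ = 40.48 mm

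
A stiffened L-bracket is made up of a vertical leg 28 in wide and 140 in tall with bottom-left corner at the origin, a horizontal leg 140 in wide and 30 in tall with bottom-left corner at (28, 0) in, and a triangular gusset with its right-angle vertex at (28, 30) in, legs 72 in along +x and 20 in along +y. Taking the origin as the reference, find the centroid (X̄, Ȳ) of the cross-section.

vertical leg: A = 28 × 140 = 3920.00, centroid at (14.00, 70.00).
horizontal leg: A = 140 × 30 = 4200.00, centroid at (98.00, 15.00).
gusset: A = ½·72·20 = 720.00, centroid at (52.00, 36.67).
ΣA = 8840.00 in², ΣAX̄ = 503920.00 in³, ΣAȲ = 363800.00 in³.
X̄ = 503920.00/8840.00 = 57.00 in; Ȳ = 363800.00/8840.00 = 41.15 in.

X̄ = 57.00 in, Ȳ = 41.15 in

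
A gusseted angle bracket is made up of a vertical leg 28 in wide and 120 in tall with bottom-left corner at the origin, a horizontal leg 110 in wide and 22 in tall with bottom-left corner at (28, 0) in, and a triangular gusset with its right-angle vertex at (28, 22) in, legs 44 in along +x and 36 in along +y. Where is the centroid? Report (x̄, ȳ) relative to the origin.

vertical leg: A = 28 × 120 = 3360.00, centroid at (14.00, 60.00).
horizontal leg: A = 110 × 22 = 2420.00, centroid at (83.00, 11.00).
gusset: A = ½·44·36 = 792.00, centroid at (42.67, 34.00).
ΣA = 6572.00 in²
ΣAx̄ = (3360.00)(14.00) + (2420.00)(83.00) + (792.00)(42.67) = 281692.00 in³
ΣAȳ = (3360.00)(60.00) + (2420.00)(11.00) + (792.00)(34.00) = 255148.00 in³
x̄ = 281692.00 / 6572.00 = 42.86 in
ȳ = 255148.00 / 6572.00 = 38.82 in

x̄ = 42.86 in, ȳ = 38.82 in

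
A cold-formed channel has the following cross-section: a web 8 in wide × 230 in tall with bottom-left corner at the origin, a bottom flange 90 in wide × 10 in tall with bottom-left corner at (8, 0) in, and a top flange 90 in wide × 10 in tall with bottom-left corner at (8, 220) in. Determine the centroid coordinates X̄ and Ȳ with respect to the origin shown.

web: A = 8 × 230 = 1840.00, centroid at (4.00, 115.00).
bottom flange: A = 90 × 10 = 900.00, centroid at (53.00, 5.00).
top flange: A = 90 × 10 = 900.00, centroid at (53.00, 225.00).
ΣA = 3640.00 in², ΣAX̄ = 102760.00 in³, ΣAȲ = 418600.00 in³.
X̄ = 102760.00/3640.00 = 28.23 in; Ȳ = 418600.00/3640.00 = 115.00 in.

X̄ = 28.23 in, Ȳ = 115.00 in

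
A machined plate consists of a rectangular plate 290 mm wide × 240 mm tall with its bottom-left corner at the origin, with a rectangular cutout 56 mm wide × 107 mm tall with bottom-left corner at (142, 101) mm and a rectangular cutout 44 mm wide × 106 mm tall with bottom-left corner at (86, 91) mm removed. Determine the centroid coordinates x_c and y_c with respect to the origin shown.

plate: A = 290 × 240 = 69600.00, centroid at (145.00, 120.00).
hole 1: A = −(56 × 107) = -5992.00, centroid at (170.00, 154.50).
hole 2: A = −(44 × 106) = -4664.00, centroid at (108.00, 144.00).
ΣA = 58944.00 mm²
ΣAx_c = (69600.00)(145.00) + (-5992.00)(170.00) + (-4664.00)(108.00) = 8569648.00 mm³
ΣAy_c = (69600.00)(120.00) + (-5992.00)(154.50) + (-4664.00)(144.00) = 6754620.00 mm³
x_c = 8569648.00 / 58944.00 = 145.39 mm
y_c = 6754620.00 / 58944.00 = 114.59 mm

x_c = 145.39 mm, y_c = 114.59 mm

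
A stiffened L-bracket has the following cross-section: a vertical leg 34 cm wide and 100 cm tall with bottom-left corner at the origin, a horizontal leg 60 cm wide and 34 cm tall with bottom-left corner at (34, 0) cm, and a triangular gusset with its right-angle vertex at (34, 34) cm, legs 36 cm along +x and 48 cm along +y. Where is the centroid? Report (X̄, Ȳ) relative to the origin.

Part | A | x̄ᵢ | ȳᵢ | A·x̄ᵢ | A·ȳᵢ
vertical leg | 3400.00 | 17.00 | 50.00 | 57800.00 | 170000.00
horizontal leg | 2040.00 | 64.00 | 17.00 | 130560.00 | 34680.00
gusset | 864.00 | 46.00 | 50.00 | 39744.00 | 43200.00
Σ | 6304.00 |  |  | 228104.00 | 247880.00
X̄ = 228104.00 / 6304.00 = 36.18 cm
Ȳ = 247880.00 / 6304.00 = 39.32 cm

X̄ = 36.18 cm, Ȳ = 39.32 cm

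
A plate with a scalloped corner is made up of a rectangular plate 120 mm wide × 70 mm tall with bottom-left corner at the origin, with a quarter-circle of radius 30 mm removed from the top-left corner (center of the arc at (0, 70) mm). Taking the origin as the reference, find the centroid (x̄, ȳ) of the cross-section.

Part | A | x̄ᵢ | ȳᵢ | A·x̄ᵢ | A·ȳᵢ
plate | 8400.00 | 60.00 | 35.00 | 504000.00 | 294000.00
removed quarter-circle | -706.86 | 12.73 | 57.27 | -9000.00 | -40480.08
Σ | 7693.14 |  |  | 495000.00 | 253519.92
x̄ = 495000.00 / 7693.14 = 64.34 mm
ȳ = 253519.92 / 7693.14 = 32.95 mm

x̄ = 64.34 mm, ȳ = 32.95 mm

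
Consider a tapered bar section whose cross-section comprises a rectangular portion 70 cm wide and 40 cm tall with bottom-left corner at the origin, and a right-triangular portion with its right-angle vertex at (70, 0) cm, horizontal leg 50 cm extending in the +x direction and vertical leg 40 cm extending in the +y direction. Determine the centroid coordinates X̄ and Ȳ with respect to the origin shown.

X̄ = 48.60 cm, Ȳ = 18.25 cm

rectangular portion: A = 70 × 40 = 2800.00, centroid at (35.00, 20.00).
triangular portion: A = ½·50·40 = 1000.00, centroid at (86.67, 13.33).
ΣA = 3800.00 cm², ΣAX̄ = 184666.67 cm³, ΣAȲ = 69333.33 cm³.
X̄ = 184666.67/3800.00 = 48.60 cm; Ȳ = 69333.33/3800.00 = 18.25 cm.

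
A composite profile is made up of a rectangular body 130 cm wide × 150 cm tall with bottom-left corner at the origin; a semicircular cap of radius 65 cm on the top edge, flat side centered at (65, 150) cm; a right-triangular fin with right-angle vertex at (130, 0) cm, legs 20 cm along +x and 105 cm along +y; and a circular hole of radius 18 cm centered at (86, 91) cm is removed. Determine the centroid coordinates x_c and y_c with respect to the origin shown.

x_c = 67.06 cm, y_c = 98.79 cm

rectangular body: A = 130 × 150 = 19500.00, centroid at (65.00, 75.00).
semicircular top: A = ½π·65² = 6636.61, centroid at (65.00, 177.59).
triangular fin: A = ½·20·105 = 1050.00, centroid at (136.67, 35.00).
hole: A = −π·18² = -1017.88, centroid at (86.00, 91.00).
ΣA = 26168.74 cm²
ΣAx_c = (19500.00)(65.00) + (6636.61)(65.00) + (1050.00)(136.67) + (-1017.88)(86.00) = 1754842.60 cm³
ΣAy_c = (19500.00)(75.00) + (6636.61)(177.59) + (1050.00)(35.00) + (-1017.88)(91.00) = 2585198.79 cm³
x_c = 1754842.60 / 26168.74 = 67.06 cm
y_c = 2585198.79 / 26168.74 = 98.79 cm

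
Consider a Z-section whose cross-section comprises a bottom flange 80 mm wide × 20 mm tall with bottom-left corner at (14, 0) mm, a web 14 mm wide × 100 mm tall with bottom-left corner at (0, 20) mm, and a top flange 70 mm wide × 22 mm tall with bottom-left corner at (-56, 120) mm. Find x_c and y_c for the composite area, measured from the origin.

bottom flange: A = 80 × 20 = 1600.00, centroid at (54.00, 10.00).
web: A = 14 × 100 = 1400.00, centroid at (7.00, 70.00).
top flange: A = 70 × 22 = 1540.00, centroid at (-21.00, 131.00).
ΣA = 4540.00 mm², ΣAx_c = 63860.00 mm³, ΣAy_c = 315740.00 mm³.
x_c = 63860.00/4540.00 = 14.07 mm; y_c = 315740.00/4540.00 = 69.55 mm.

x_c = 14.07 mm, y_c = 69.55 mm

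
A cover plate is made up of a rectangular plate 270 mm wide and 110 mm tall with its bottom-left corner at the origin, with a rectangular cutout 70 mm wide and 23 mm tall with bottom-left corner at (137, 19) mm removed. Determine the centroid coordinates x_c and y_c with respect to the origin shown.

x_c = 132.88 mm, y_c = 56.40 mm

plate: A = 270 × 110 = 29700.00, centroid at (135.00, 55.00).
hole: A = −(70 × 23) = -1610.00, centroid at (172.00, 30.50).
ΣA = 28090.00 mm²
ΣAx_c = (29700.00)(135.00) + (-1610.00)(172.00) = 3732580.00 mm³
ΣAy_c = (29700.00)(55.00) + (-1610.00)(30.50) = 1584395.00 mm³
x_c = 3732580.00 / 28090.00 = 132.88 mm
y_c = 1584395.00 / 28090.00 = 56.40 mm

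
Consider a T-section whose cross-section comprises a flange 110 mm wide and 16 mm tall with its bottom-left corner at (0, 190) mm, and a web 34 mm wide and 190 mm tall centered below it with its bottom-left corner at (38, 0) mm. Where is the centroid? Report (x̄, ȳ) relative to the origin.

x̄ = 55.00 mm, ȳ = 117.05 mm

web: A = 34 × 190 = 6460.00, centroid at (55.00, 95.00).
flange: A = 110 × 16 = 1760.00, centroid at (55.00, 198.00).
ΣA = 8220.00 mm², ΣAx̄ = 452100.00 mm³, ΣAȳ = 962180.00 mm³.
x̄ = 452100.00/8220.00 = 55.00 mm; ȳ = 962180.00/8220.00 = 117.05 mm.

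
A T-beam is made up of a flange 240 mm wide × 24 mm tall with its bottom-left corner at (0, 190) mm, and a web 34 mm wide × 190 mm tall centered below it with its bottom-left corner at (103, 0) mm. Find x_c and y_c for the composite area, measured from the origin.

web: A = 34 × 190 = 6460.00, centroid at (120.00, 95.00).
flange: A = 240 × 24 = 5760.00, centroid at (120.00, 202.00).
ΣA = 12220.00 mm², ΣAx_c = 1466400.00 mm³, ΣAy_c = 1777220.00 mm³.
x_c = 1466400.00/12220.00 = 120.00 mm; y_c = 1777220.00/12220.00 = 145.44 mm.

x_c = 120.00 mm, y_c = 145.44 mm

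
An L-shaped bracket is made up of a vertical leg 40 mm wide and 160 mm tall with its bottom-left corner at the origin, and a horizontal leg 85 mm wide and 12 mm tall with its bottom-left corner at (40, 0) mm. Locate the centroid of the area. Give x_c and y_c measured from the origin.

vertical leg: A = 40 × 160 = 6400.00, centroid at (20.00, 80.00).
horizontal leg: A = 85 × 12 = 1020.00, centroid at (82.50, 6.00).
ΣA = 7420.00 mm²
ΣAx_c = (6400.00)(20.00) + (1020.00)(82.50) = 212150.00 mm³
ΣAy_c = (6400.00)(80.00) + (1020.00)(6.00) = 518120.00 mm³
x_c = 212150.00 / 7420.00 = 28.59 mm
y_c = 518120.00 / 7420.00 = 69.83 mm

x_c = 28.59 mm, y_c = 69.83 mm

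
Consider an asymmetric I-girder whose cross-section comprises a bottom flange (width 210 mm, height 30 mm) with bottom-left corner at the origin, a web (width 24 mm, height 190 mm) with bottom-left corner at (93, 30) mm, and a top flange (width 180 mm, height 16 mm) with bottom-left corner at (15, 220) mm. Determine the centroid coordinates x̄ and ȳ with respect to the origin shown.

bottom flange: A = 210 × 30 = 6300.00, centroid at (105.00, 15.00).
web: A = 24 × 190 = 4560.00, centroid at (105.00, 125.00).
top flange: A = 180 × 16 = 2880.00, centroid at (105.00, 228.00).
ΣA = 13740.00 mm², ΣAx̄ = 1442700.00 mm³, ΣAȳ = 1321140.00 mm³.
x̄ = 1442700.00/13740.00 = 105.00 mm; ȳ = 1321140.00/13740.00 = 96.15 mm.

x̄ = 105.00 mm, ȳ = 96.15 mm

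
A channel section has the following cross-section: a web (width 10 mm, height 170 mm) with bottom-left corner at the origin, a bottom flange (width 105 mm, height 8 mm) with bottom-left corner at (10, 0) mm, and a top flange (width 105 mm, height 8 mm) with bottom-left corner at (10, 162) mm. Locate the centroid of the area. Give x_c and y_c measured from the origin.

web: A = 10 × 170 = 1700.00, centroid at (5.00, 85.00).
bottom flange: A = 105 × 8 = 840.00, centroid at (62.50, 4.00).
top flange: A = 105 × 8 = 840.00, centroid at (62.50, 166.00).
ΣA = 3380.00 mm², ΣAx_c = 113500.00 mm³, ΣAy_c = 287300.00 mm³.
x_c = 113500.00/3380.00 = 33.58 mm; y_c = 287300.00/3380.00 = 85.00 mm.

x_c = 33.58 mm, y_c = 85.00 mm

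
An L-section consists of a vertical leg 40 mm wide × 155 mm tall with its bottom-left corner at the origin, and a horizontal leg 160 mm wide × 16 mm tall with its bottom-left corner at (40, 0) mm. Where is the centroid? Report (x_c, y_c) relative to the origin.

x_c = 49.22 mm, y_c = 57.19 mm

vertical leg: A = 40 × 155 = 6200.00, centroid at (20.00, 77.50).
horizontal leg: A = 160 × 16 = 2560.00, centroid at (120.00, 8.00).
ΣA = 8760.00 mm², ΣAx_c = 431200.00 mm³, ΣAy_c = 500980.00 mm³.
x_c = 431200.00/8760.00 = 49.22 mm; y_c = 500980.00/8760.00 = 57.19 mm.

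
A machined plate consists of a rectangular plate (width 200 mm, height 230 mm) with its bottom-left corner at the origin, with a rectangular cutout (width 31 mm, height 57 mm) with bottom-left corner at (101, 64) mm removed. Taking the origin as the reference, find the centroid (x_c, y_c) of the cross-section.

x_c = 99.34 mm, y_c = 115.90 mm

plate: A = 200 × 230 = 46000.00, centroid at (100.00, 115.00).
hole: A = −(31 × 57) = -1767.00, centroid at (116.50, 92.50).
ΣA = 44233.00 mm², ΣAx_c = 4394144.50 mm³, ΣAy_c = 5126552.50 mm³.
x_c = 4394144.50/44233.00 = 99.34 mm; y_c = 5126552.50/44233.00 = 115.90 mm.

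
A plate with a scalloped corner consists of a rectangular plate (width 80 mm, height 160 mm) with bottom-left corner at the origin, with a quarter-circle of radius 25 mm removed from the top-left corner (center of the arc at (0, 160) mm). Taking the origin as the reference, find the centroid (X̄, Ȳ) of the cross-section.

X̄ = 41.17 mm, Ȳ = 77.23 mm

plate: A = 80 × 160 = 12800.00, centroid at (40.00, 80.00).
removed quarter-circle: A = −¼π·25² = -490.87, centroid at (10.61, 149.39).
ΣA = 12309.13 mm²
ΣAX̄ = (12800.00)(40.00) + (-490.87)(10.61) = 506791.67 mm³
ΣAȲ = (12800.00)(80.00) + (-490.87)(149.39) = 950668.52 mm³
X̄ = 506791.67 / 12309.13 = 41.17 mm
Ȳ = 950668.52 / 12309.13 = 77.23 mm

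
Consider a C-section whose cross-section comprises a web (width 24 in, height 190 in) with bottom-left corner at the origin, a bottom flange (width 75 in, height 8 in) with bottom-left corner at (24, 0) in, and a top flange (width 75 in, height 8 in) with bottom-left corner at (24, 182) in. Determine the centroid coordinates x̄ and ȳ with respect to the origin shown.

x̄ = 22.31 in, ȳ = 95.00 in

web: A = 24 × 190 = 4560.00, centroid at (12.00, 95.00).
bottom flange: A = 75 × 8 = 600.00, centroid at (61.50, 4.00).
top flange: A = 75 × 8 = 600.00, centroid at (61.50, 186.00).
ΣA = 5760.00 in², ΣAx̄ = 128520.00 in³, ΣAȳ = 547200.00 in³.
x̄ = 128520.00/5760.00 = 22.31 in; ȳ = 547200.00/5760.00 = 95.00 in.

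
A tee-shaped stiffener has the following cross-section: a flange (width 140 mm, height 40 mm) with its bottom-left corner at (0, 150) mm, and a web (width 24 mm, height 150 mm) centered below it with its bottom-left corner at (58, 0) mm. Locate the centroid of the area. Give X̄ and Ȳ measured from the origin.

web: A = 24 × 150 = 3600.00, centroid at (70.00, 75.00).
flange: A = 140 × 40 = 5600.00, centroid at (70.00, 170.00).
ΣA = 9200.00 mm², ΣAX̄ = 644000.00 mm³, ΣAȲ = 1222000.00 mm³.
X̄ = 644000.00/9200.00 = 70.00 mm; Ȳ = 1222000.00/9200.00 = 132.83 mm.

X̄ = 70.00 mm, Ȳ = 132.83 mm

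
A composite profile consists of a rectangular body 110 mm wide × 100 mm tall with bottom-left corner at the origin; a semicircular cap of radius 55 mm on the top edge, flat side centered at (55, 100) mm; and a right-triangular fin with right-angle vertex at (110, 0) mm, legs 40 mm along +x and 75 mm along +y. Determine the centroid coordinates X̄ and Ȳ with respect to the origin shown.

Part | A | x̄ᵢ | ȳᵢ | A·x̄ᵢ | A·ȳᵢ
rectangular body | 11000.00 | 55.00 | 50.00 | 605000.00 | 550000.00
semicircular top | 4751.66 | 55.00 | 123.34 | 261341.24 | 586082.56
triangular fin | 1500.00 | 123.33 | 25.00 | 185000.00 | 37500.00
Σ | 17251.66 |  |  | 1051341.24 | 1173582.56
X̄ = 1051341.24 / 17251.66 = 60.94 mm
Ȳ = 1173582.56 / 17251.66 = 68.03 mm

X̄ = 60.94 mm, Ȳ = 68.03 mm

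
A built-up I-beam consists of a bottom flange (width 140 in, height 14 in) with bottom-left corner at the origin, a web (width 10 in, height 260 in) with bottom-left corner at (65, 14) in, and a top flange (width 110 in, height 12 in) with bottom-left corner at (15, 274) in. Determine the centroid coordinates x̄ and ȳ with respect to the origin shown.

x̄ = 70.00 in, ȳ = 128.86 in

bottom flange: A = 140 × 14 = 1960.00, centroid at (70.00, 7.00).
web: A = 10 × 260 = 2600.00, centroid at (70.00, 144.00).
top flange: A = 110 × 12 = 1320.00, centroid at (70.00, 280.00).
ΣA = 5880.00 in²
ΣAx̄ = (1960.00)(70.00) + (2600.00)(70.00) + (1320.00)(70.00) = 411600.00 in³
ΣAȳ = (1960.00)(7.00) + (2600.00)(144.00) + (1320.00)(280.00) = 757720.00 in³
x̄ = 411600.00 / 5880.00 = 70.00 in
ȳ = 757720.00 / 5880.00 = 128.86 in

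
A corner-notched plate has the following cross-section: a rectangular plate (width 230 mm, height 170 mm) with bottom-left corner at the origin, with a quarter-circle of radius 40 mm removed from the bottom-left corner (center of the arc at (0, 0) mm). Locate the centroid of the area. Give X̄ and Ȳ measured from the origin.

X̄ = 118.25 mm, Ȳ = 87.26 mm

plate: A = 230 × 170 = 39100.00, centroid at (115.00, 85.00).
removed quarter-circle: A = −¼π·40² = -1256.64, centroid at (16.98, 16.98).
ΣA = 37843.36 mm²
ΣAX̄ = (39100.00)(115.00) + (-1256.64)(16.98) = 4475166.67 mm³
ΣAȲ = (39100.00)(85.00) + (-1256.64)(16.98) = 3302166.67 mm³
X̄ = 4475166.67 / 37843.36 = 118.25 mm
Ȳ = 3302166.67 / 37843.36 = 87.26 mm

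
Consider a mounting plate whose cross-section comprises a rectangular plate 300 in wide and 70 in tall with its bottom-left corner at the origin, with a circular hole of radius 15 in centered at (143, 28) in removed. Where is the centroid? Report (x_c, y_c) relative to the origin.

Part | A | x̄ᵢ | ȳᵢ | A·x̄ᵢ | A·ȳᵢ
plate | 21000.00 | 150.00 | 35.00 | 3150000.00 | 735000.00
hole | -706.86 | 143.00 | 28.00 | -101080.74 | -19792.03
Σ | 20293.14 |  |  | 3048919.26 | 715207.97
x_c = 3048919.26 / 20293.14 = 150.24 in
y_c = 715207.97 / 20293.14 = 35.24 in

x_c = 150.24 in, y_c = 35.24 in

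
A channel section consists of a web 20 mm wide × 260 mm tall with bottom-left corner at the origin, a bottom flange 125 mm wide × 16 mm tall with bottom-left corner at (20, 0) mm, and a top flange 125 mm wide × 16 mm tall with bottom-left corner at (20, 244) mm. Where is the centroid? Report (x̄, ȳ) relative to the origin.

x̄ = 41.52 mm, ȳ = 130.00 mm

Part | A | x̄ᵢ | ȳᵢ | A·x̄ᵢ | A·ȳᵢ
web | 5200.00 | 10.00 | 130.00 | 52000.00 | 676000.00
bottom flange | 2000.00 | 82.50 | 8.00 | 165000.00 | 16000.00
top flange | 2000.00 | 82.50 | 252.00 | 165000.00 | 504000.00
Σ | 9200.00 |  |  | 382000.00 | 1196000.00
x̄ = 382000.00 / 9200.00 = 41.52 mm
ȳ = 1196000.00 / 9200.00 = 130.00 mm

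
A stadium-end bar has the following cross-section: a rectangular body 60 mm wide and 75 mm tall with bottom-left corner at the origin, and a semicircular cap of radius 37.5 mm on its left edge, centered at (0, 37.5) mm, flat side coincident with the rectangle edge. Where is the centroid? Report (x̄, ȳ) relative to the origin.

Part | A | x̄ᵢ | ȳᵢ | A·x̄ᵢ | A·ȳᵢ
rectangular body | 4500.00 | 30.00 | 37.50 | 135000.00 | 168750.00
semicircular end | 2208.93 | -15.92 | 37.50 | -35156.25 | 82834.96
Σ | 6708.93 |  |  | 99843.75 | 251584.96
x̄ = 99843.75 / 6708.93 = 14.88 mm
ȳ = 251584.96 / 6708.93 = 37.50 mm

x̄ = 14.88 mm, ȳ = 37.50 mm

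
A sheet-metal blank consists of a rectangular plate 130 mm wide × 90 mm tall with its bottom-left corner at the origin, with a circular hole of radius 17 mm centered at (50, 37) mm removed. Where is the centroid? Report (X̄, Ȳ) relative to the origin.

Part | A | x̄ᵢ | ȳᵢ | A·x̄ᵢ | A·ȳᵢ
plate | 11700.00 | 65.00 | 45.00 | 760500.00 | 526500.00
hole | -907.92 | 50.00 | 37.00 | -45396.01 | -33593.05
Σ | 10792.08 |  |  | 715103.99 | 492906.95
X̄ = 715103.99 / 10792.08 = 66.26 mm
Ȳ = 492906.95 / 10792.08 = 45.67 mm

X̄ = 66.26 mm, Ȳ = 45.67 mm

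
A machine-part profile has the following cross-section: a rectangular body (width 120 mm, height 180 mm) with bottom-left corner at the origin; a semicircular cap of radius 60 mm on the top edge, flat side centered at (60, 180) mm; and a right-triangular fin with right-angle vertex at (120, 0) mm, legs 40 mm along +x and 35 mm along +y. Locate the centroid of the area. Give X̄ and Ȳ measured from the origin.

X̄ = 61.84 mm, Ȳ = 111.40 mm

rectangular body: A = 120 × 180 = 21600.00, centroid at (60.00, 90.00).
semicircular top: A = ½π·60² = 5654.87, centroid at (60.00, 205.46).
triangular fin: A = ½·40·35 = 700.00, centroid at (133.33, 11.67).
ΣA = 27954.87 mm²
ΣAX̄ = (21600.00)(60.00) + (5654.87)(60.00) + (700.00)(133.33) = 1728625.34 mm³
ΣAȲ = (21600.00)(90.00) + (5654.87)(205.46) + (700.00)(11.67) = 3114042.69 mm³
X̄ = 1728625.34 / 27954.87 = 61.84 mm
Ȳ = 3114042.69 / 27954.87 = 111.40 mm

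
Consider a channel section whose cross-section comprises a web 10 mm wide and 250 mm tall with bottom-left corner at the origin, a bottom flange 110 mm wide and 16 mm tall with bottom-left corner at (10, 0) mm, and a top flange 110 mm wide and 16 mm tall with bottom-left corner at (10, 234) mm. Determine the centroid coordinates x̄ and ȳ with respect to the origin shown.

web: A = 10 × 250 = 2500.00, centroid at (5.00, 125.00).
bottom flange: A = 110 × 16 = 1760.00, centroid at (65.00, 8.00).
top flange: A = 110 × 16 = 1760.00, centroid at (65.00, 242.00).
ΣA = 6020.00 mm²
ΣAx̄ = (2500.00)(5.00) + (1760.00)(65.00) + (1760.00)(65.00) = 241300.00 mm³
ΣAȳ = (2500.00)(125.00) + (1760.00)(8.00) + (1760.00)(242.00) = 752500.00 mm³
x̄ = 241300.00 / 6020.00 = 40.08 mm
ȳ = 752500.00 / 6020.00 = 125.00 mm

x̄ = 40.08 mm, ȳ = 125.00 mm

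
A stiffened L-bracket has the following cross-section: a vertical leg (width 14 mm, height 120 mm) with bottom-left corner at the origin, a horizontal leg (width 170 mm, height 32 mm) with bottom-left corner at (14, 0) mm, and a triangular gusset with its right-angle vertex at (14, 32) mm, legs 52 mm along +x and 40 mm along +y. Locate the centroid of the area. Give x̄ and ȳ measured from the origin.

x̄ = 71.43 mm, ȳ = 28.80 mm

vertical leg: A = 14 × 120 = 1680.00, centroid at (7.00, 60.00).
horizontal leg: A = 170 × 32 = 5440.00, centroid at (99.00, 16.00).
gusset: A = ½·52·40 = 1040.00, centroid at (31.33, 45.33).
ΣA = 8160.00 mm², ΣAx̄ = 582906.67 mm³, ΣAȳ = 234986.67 mm³.
x̄ = 582906.67/8160.00 = 71.43 mm; ȳ = 234986.67/8160.00 = 28.80 mm.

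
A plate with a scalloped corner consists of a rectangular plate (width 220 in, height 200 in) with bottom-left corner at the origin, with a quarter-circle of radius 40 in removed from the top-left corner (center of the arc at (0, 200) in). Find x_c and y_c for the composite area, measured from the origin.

x_c = 112.73 in, y_c = 97.56 in

plate: A = 220 × 200 = 44000.00, centroid at (110.00, 100.00).
removed quarter-circle: A = −¼π·40² = -1256.64, centroid at (16.98, 183.02).
ΣA = 42743.36 in², ΣAx_c = 4818666.67 in³, ΣAy_c = 4170005.92 in³.
x_c = 4818666.67/42743.36 = 112.73 in; y_c = 4170005.92/42743.36 = 97.56 in.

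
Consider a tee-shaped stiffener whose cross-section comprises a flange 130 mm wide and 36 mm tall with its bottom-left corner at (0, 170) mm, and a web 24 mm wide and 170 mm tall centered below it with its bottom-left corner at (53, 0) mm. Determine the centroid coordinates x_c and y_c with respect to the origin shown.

web: A = 24 × 170 = 4080.00, centroid at (65.00, 85.00).
flange: A = 130 × 36 = 4680.00, centroid at (65.00, 188.00).
ΣA = 8760.00 mm², ΣAx_c = 569400.00 mm³, ΣAy_c = 1226640.00 mm³.
x_c = 569400.00/8760.00 = 65.00 mm; y_c = 1226640.00/8760.00 = 140.03 mm.

x_c = 65.00 mm, y_c = 140.03 mm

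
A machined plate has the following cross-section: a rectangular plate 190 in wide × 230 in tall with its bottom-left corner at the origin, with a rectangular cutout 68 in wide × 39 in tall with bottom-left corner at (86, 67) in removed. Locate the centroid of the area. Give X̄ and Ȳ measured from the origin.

Part | A | x̄ᵢ | ȳᵢ | A·x̄ᵢ | A·ȳᵢ
plate | 43700.00 | 95.00 | 115.00 | 4151500.00 | 5025500.00
hole | -2652.00 | 120.00 | 86.50 | -318240.00 | -229398.00
Σ | 41048.00 |  |  | 3833260.00 | 4796102.00
X̄ = 3833260.00 / 41048.00 = 93.38 in
Ȳ = 4796102.00 / 41048.00 = 116.84 in

X̄ = 93.38 in, Ȳ = 116.84 in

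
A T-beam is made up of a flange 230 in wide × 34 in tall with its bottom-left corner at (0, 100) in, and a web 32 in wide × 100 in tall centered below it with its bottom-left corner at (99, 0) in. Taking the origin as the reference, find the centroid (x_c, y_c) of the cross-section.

x_c = 115.00 in, y_c = 97.54 in

Part | A | x̄ᵢ | ȳᵢ | A·x̄ᵢ | A·ȳᵢ
web | 3200.00 | 115.00 | 50.00 | 368000.00 | 160000.00
flange | 7820.00 | 115.00 | 117.00 | 899300.00 | 914940.00
Σ | 11020.00 |  |  | 1267300.00 | 1074940.00
x_c = 1267300.00 / 11020.00 = 115.00 in
y_c = 1074940.00 / 11020.00 = 97.54 in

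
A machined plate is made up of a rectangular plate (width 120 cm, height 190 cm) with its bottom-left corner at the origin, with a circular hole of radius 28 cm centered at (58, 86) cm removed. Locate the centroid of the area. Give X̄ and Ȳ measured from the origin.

X̄ = 60.24 cm, Ȳ = 96.09 cm

plate: A = 120 × 190 = 22800.00, centroid at (60.00, 95.00).
hole: A = −π·28² = -2463.01, centroid at (58.00, 86.00).
ΣA = 20336.99 cm²
ΣAX̄ = (22800.00)(60.00) + (-2463.01)(58.00) = 1225145.50 cm³
ΣAȲ = (22800.00)(95.00) + (-2463.01)(86.00) = 1954181.26 cm³
X̄ = 1225145.50 / 20336.99 = 60.24 cm
Ȳ = 1954181.26 / 20336.99 = 96.09 cm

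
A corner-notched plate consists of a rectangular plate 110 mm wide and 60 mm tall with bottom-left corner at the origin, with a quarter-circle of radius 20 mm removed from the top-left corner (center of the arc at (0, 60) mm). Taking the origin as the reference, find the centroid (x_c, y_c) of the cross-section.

x_c = 57.32 mm, y_c = 28.92 mm

Part | A | x̄ᵢ | ȳᵢ | A·x̄ᵢ | A·ȳᵢ
plate | 6600.00 | 55.00 | 30.00 | 363000.00 | 198000.00
removed quarter-circle | -314.16 | 8.49 | 51.51 | -2666.67 | -16182.89
Σ | 6285.84 |  |  | 360333.33 | 181817.11
x_c = 360333.33 / 6285.84 = 57.32 mm
y_c = 181817.11 / 6285.84 = 28.92 mm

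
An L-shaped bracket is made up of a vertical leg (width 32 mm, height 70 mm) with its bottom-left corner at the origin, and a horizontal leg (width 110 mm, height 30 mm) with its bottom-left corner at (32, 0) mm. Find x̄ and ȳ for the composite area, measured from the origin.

Part | A | x̄ᵢ | ȳᵢ | A·x̄ᵢ | A·ȳᵢ
vertical leg | 2240.00 | 16.00 | 35.00 | 35840.00 | 78400.00
horizontal leg | 3300.00 | 87.00 | 15.00 | 287100.00 | 49500.00
Σ | 5540.00 |  |  | 322940.00 | 127900.00
x̄ = 322940.00 / 5540.00 = 58.29 mm
ȳ = 127900.00 / 5540.00 = 23.09 mm

x̄ = 58.29 mm, ȳ = 23.09 mm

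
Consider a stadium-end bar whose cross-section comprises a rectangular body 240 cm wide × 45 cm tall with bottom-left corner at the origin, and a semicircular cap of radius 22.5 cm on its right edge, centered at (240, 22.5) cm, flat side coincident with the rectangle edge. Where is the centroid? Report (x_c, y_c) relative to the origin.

x_c = 128.88 cm, y_c = 22.50 cm

rectangular body: A = 240 × 45 = 10800.00, centroid at (120.00, 22.50).
semicircular end: A = ½π·22.5² = 795.22, centroid at (249.55, 22.50).
ΣA = 11595.22 cm², ΣAx_c = 1494445.50 cm³, ΣAy_c = 260892.35 cm³.
x_c = 1494445.50/11595.22 = 128.88 cm; y_c = 260892.35/11595.22 = 22.50 cm.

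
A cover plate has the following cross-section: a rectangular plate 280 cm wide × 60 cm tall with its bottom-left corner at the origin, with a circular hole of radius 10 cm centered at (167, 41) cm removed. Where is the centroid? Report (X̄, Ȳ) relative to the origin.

X̄ = 139.49 cm, Ȳ = 29.79 cm

Part | A | x̄ᵢ | ȳᵢ | A·x̄ᵢ | A·ȳᵢ
plate | 16800.00 | 140.00 | 30.00 | 2352000.00 | 504000.00
hole | -314.16 | 167.00 | 41.00 | -52464.60 | -12880.53
Σ | 16485.84 |  |  | 2299535.40 | 491119.47
X̄ = 2299535.40 / 16485.84 = 139.49 cm
Ȳ = 491119.47 / 16485.84 = 29.79 cm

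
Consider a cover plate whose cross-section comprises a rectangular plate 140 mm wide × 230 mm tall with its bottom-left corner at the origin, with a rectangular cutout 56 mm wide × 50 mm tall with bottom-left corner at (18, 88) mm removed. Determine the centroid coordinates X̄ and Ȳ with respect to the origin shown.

plate: A = 140 × 230 = 32200.00, centroid at (70.00, 115.00).
hole: A = −(56 × 50) = -2800.00, centroid at (46.00, 113.00).
ΣA = 29400.00 mm²
ΣAX̄ = (32200.00)(70.00) + (-2800.00)(46.00) = 2125200.00 mm³
ΣAȲ = (32200.00)(115.00) + (-2800.00)(113.00) = 3386600.00 mm³
X̄ = 2125200.00 / 29400.00 = 72.29 mm
Ȳ = 3386600.00 / 29400.00 = 115.19 mm

X̄ = 72.29 mm, Ȳ = 115.19 mm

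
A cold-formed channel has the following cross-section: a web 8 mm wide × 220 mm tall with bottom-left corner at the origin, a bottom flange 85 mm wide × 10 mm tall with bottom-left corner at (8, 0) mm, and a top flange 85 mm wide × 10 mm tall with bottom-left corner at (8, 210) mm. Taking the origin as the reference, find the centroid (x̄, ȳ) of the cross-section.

x̄ = 26.85 mm, ȳ = 110.00 mm

Part | A | x̄ᵢ | ȳᵢ | A·x̄ᵢ | A·ȳᵢ
web | 1760.00 | 4.00 | 110.00 | 7040.00 | 193600.00
bottom flange | 850.00 | 50.50 | 5.00 | 42925.00 | 4250.00
top flange | 850.00 | 50.50 | 215.00 | 42925.00 | 182750.00
Σ | 3460.00 |  |  | 92890.00 | 380600.00
x̄ = 92890.00 / 3460.00 = 26.85 mm
ȳ = 380600.00 / 3460.00 = 110.00 mm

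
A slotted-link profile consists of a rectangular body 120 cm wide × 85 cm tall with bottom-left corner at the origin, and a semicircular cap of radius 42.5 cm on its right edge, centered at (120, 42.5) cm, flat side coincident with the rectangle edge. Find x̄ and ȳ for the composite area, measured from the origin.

x̄ = 76.98 cm, ȳ = 42.50 cm

Part | A | x̄ᵢ | ȳᵢ | A·x̄ᵢ | A·ȳᵢ
rectangular body | 10200.00 | 60.00 | 42.50 | 612000.00 | 433500.00
semicircular end | 2837.25 | 138.04 | 42.50 | 391647.19 | 120583.16
Σ | 13037.25 |  |  | 1003647.19 | 554083.16
x̄ = 1003647.19 / 13037.25 = 76.98 cm
ȳ = 554083.16 / 13037.25 = 42.50 cm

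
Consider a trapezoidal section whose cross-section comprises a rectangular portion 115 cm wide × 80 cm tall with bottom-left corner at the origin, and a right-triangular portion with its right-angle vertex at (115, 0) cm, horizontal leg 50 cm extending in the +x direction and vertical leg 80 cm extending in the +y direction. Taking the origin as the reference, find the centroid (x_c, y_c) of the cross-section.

x_c = 70.74 cm, y_c = 37.62 cm

Part | A | x̄ᵢ | ȳᵢ | A·x̄ᵢ | A·ȳᵢ
rectangular portion | 9200.00 | 57.50 | 40.00 | 529000.00 | 368000.00
triangular portion | 2000.00 | 131.67 | 26.67 | 263333.33 | 53333.33
Σ | 11200.00 |  |  | 792333.33 | 421333.33
x_c = 792333.33 / 11200.00 = 70.74 cm
y_c = 421333.33 / 11200.00 = 37.62 cm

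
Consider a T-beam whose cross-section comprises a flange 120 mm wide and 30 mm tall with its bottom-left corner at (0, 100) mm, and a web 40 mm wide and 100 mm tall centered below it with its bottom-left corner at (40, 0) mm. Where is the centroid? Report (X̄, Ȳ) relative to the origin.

X̄ = 60.00 mm, Ȳ = 80.79 mm

web: A = 40 × 100 = 4000.00, centroid at (60.00, 50.00).
flange: A = 120 × 30 = 3600.00, centroid at (60.00, 115.00).
ΣA = 7600.00 mm², ΣAX̄ = 456000.00 mm³, ΣAȲ = 614000.00 mm³.
X̄ = 456000.00/7600.00 = 60.00 mm; Ȳ = 614000.00/7600.00 = 80.79 mm.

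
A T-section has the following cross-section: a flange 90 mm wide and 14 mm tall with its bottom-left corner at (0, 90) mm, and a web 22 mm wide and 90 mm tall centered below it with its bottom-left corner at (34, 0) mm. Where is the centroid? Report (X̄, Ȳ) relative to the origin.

web: A = 22 × 90 = 1980.00, centroid at (45.00, 45.00).
flange: A = 90 × 14 = 1260.00, centroid at (45.00, 97.00).
ΣA = 3240.00 mm²
ΣAX̄ = (1980.00)(45.00) + (1260.00)(45.00) = 145800.00 mm³
ΣAȲ = (1980.00)(45.00) + (1260.00)(97.00) = 211320.00 mm³
X̄ = 145800.00 / 3240.00 = 45.00 mm
Ȳ = 211320.00 / 3240.00 = 65.22 mm

X̄ = 45.00 mm, Ȳ = 65.22 mm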